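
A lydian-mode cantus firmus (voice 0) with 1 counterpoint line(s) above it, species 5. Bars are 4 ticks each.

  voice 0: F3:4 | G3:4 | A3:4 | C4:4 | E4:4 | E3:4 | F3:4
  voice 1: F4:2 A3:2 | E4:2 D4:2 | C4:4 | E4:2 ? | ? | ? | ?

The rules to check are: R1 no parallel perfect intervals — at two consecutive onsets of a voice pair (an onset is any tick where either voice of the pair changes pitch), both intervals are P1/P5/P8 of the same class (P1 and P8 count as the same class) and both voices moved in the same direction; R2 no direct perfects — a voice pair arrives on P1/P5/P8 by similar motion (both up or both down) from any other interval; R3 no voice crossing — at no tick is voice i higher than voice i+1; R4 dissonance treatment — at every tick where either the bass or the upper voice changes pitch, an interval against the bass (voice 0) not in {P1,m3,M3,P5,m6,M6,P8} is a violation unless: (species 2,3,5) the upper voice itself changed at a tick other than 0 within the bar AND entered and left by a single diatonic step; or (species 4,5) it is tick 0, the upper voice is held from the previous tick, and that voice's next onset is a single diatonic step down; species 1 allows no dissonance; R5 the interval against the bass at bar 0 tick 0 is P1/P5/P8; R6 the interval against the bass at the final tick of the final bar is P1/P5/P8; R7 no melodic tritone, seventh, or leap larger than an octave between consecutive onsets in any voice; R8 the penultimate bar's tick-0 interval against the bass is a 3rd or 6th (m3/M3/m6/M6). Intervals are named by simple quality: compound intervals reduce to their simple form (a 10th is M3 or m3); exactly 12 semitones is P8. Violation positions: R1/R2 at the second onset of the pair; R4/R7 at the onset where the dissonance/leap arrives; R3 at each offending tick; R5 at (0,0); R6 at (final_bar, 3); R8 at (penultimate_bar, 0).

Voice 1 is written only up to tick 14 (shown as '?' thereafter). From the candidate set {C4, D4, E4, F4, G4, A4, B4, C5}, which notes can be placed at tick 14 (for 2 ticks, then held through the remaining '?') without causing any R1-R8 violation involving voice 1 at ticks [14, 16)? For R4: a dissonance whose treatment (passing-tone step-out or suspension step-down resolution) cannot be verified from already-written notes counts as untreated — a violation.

C4: legal
D4: violates R4
E4: legal
F4: violates R4
G4: legal
A4: legal
B4: violates R4
C5: legal

{A4, C4, C5, E4, G4}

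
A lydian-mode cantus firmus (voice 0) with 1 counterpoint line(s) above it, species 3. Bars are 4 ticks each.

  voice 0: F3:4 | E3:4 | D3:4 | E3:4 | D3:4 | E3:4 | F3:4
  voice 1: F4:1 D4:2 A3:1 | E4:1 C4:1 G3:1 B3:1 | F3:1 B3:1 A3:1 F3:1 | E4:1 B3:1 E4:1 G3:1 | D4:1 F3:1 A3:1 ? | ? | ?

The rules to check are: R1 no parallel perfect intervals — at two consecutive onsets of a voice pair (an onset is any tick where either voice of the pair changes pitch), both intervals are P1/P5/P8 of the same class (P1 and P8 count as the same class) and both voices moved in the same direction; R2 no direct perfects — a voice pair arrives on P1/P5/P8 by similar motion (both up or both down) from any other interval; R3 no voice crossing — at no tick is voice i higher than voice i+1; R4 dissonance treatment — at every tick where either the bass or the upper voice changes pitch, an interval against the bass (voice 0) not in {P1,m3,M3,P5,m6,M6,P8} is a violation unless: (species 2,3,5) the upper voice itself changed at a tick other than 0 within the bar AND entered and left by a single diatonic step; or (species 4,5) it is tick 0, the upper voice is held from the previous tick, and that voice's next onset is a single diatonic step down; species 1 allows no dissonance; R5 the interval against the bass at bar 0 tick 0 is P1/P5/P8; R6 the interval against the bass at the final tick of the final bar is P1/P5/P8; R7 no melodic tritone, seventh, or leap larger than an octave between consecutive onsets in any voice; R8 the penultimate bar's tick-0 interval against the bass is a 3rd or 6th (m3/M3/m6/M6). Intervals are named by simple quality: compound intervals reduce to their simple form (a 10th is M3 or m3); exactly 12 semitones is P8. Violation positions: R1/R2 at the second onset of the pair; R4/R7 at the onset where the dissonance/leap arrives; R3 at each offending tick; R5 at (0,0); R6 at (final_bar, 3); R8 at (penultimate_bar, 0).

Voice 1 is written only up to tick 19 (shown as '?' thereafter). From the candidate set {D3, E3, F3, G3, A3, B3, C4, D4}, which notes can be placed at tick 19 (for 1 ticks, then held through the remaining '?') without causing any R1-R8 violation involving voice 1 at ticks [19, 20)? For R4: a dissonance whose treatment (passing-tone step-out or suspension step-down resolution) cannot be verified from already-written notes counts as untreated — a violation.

D3: legal
E3: violates R4
F3: legal
G3: violates R4
A3: legal
B3: legal
C4: violates R4
D4: legal

{A3, B3, D3, D4, F3}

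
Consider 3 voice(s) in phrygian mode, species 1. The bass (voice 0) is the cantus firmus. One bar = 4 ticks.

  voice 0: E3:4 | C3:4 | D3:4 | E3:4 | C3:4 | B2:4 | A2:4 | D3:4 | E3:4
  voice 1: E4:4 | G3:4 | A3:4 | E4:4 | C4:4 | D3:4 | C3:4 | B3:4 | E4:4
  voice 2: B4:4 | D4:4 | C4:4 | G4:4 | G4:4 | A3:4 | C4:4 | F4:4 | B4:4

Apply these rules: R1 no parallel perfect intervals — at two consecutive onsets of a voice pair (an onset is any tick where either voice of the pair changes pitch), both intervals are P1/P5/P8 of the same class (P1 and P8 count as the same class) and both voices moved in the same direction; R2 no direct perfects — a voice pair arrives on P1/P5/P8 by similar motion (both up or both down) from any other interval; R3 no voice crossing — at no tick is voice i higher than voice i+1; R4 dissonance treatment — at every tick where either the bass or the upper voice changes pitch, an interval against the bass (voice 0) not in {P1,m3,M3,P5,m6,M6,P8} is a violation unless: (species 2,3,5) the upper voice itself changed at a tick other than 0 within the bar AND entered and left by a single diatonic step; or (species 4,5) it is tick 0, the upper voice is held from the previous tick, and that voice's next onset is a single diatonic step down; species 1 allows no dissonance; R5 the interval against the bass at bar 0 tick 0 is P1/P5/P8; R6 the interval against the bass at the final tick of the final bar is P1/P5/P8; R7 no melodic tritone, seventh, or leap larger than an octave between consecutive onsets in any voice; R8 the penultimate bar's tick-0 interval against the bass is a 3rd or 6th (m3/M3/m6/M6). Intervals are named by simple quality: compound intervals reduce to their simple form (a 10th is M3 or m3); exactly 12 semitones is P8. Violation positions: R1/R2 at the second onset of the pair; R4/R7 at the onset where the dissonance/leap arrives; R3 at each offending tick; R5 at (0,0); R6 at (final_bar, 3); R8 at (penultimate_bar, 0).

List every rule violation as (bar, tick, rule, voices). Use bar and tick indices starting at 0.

(1, 0, R1, (1, 2))
(1, 0, R2, (0, 1))
(1, 0, R4, (0, 2))
(2, 0, R1, (0, 1))
(2, 0, R4, (0, 2))
(3, 0, R2, (0, 1))
(4, 0, R1, (0, 1))
(5, 0, R1, (1, 2))
(5, 0, R4, (0, 2))
(5, 0, R7, (1,))
(5, 0, R7, (2,))
(7, 0, R7, (1,))
(8, 0, R2, (0, 1))
(8, 0, R2, (0, 2))
(8, 0, R2, (1, 2))
(8, 0, R7, (2,))

bar 0: v0=E3 v1=E4 v2=B4 downbeat P5
bar 1: v0=C3 v1=G3 v2=D4 downbeat M2
bar 2: v0=D3 v1=A3 v2=C4 downbeat m7
bar 3: v0=E3 v1=E4 v2=G4 downbeat m3
bar 4: v0=C3 v1=C4 v2=G4 downbeat P5
bar 5: v0=B2 v1=D3 v2=A3 downbeat m7
bar 6: v0=A2 v1=C3 v2=C4 downbeat m3
bar 7: v0=D3 v1=B3 v2=F4 downbeat m3
bar 8: v0=E3 v1=E4 v2=B4 downbeat P5
  -> R1 @ bar 1 tick 0 v(1, 2): E4/B4 P5 -> G3/D4 P5 similar
  -> R2 @ bar 1 tick 0 v(0, 1): E3/E4 P8 -> C3/G3 P5 similar
  -> R4 @ bar 1 tick 0 v(0, 2): C3/D4 M2 untreated
  -> R1 @ bar 2 tick 0 v(0, 1): C3/G3 P5 -> D3/A3 P5 similar
  -> R4 @ bar 2 tick 0 v(0, 2): D3/C4 m7 untreated
  -> R2 @ bar 3 tick 0 v(0, 1): D3/A3 P5 -> E3/E4 P8 similar
  -> R1 @ bar 4 tick 0 v(0, 1): E3/E4 P8 -> C3/C4 P8 similar
  -> R1 @ bar 5 tick 0 v(1, 2): C4/G4 P5 -> D3/A3 P5 similar
  -> R4 @ bar 5 tick 0 v(0, 2): B2/A3 m7 untreated
  -> R7 @ bar 5 tick 0 v(1,): C4->D3 leap 10st
  -> R7 @ bar 5 tick 0 v(2,): G4->A3 leap 10st
  -> R7 @ bar 7 tick 0 v(1,): C3->B3 leap 11st
  -> R2 @ bar 8 tick 0 v(0, 1): D3/B3 M6 -> E3/E4 P8 similar
  -> R2 @ bar 8 tick 0 v(0, 2): D3/F4 m3 -> E3/B4 P5 similar
  -> R2 @ bar 8 tick 0 v(1, 2): B3/F4 TT -> E4/B4 P5 similar
  -> R7 @ bar 8 tick 0 v(2,): F4->B4 leap 6st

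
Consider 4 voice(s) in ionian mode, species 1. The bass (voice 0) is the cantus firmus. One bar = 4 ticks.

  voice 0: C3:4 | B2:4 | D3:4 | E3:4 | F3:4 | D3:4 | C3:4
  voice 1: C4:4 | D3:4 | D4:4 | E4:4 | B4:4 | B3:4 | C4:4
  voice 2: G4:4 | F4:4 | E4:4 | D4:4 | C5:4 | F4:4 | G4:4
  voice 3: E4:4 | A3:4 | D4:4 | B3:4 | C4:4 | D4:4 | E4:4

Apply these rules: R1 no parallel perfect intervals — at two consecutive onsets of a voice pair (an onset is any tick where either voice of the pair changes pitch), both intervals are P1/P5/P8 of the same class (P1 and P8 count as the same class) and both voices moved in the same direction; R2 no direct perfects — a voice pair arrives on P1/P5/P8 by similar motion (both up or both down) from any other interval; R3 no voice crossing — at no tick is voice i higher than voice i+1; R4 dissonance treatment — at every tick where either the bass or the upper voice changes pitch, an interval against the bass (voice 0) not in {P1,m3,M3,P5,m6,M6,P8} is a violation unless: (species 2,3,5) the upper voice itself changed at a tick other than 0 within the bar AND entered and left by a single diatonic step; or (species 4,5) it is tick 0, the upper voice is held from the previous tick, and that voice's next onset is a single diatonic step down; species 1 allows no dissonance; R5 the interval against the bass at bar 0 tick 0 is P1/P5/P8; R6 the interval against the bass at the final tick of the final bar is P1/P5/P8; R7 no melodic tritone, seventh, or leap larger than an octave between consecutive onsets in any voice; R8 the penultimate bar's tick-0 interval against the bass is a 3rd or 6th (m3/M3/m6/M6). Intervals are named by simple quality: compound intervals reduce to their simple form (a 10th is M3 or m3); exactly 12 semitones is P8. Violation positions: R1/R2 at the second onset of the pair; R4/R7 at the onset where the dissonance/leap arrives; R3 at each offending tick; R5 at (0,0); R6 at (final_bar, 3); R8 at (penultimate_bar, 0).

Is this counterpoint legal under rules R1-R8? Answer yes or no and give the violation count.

bar 0: v0=C3 v1=C4 v2=G4 v3=E4 (M3)
bar 1: v0=B2 v1=D3 v2=F4 v3=A3 (m7)
bar 2: v0=D3 v1=D4 v2=E4 v3=D4 (P8)
bar 3: v0=E3 v1=E4 v2=D4 v3=B3 (P5)
bar 4: v0=F3 v1=B4 v2=C5 v3=C4 (P5)
bar 5: v0=D3 v1=B3 v2=F4 v3=D4 (P8)
bar 6: v0=C3 v1=C4 v2=G4 v3=E4 (M3)
  R3 @ bar0.0: G4 above E4
  R5 @ bar0.0: opens on M3
  R3 @ bar0.1: G4 above E4
  R3 @ bar0.2: G4 above E4
  R3 @ bar0.3: G4 above E4
  R2 @ bar1.0: C4/E4 M3 -> D3/A3 P5 similar
  R3 @ bar1.0: F4 above A3
  R4 @ bar1.0: B2/F4 TT untreated
  R4 @ bar1.0: B2/A3 m7 untreated
  R7 @ bar1.0: C4->D3 leap 10st
  R3 @ bar1.1: F4 above A3
  R3 @ bar1.2: F4 above A3
  R3 @ bar1.3: F4 above A3
  R2 @ bar2.0: B2/D3 m3 -> D3/D4 P8 similar
  R2 @ bar2.0: B2/A3 m7 -> D3/D4 P8 similar
  R2 @ bar2.0: D3/A3 P5 -> D4/D4 P1 similar
  R3 @ bar2.0: E4 above D4
  R4 @ bar2.0: D3/E4 M2 untreated
  R3 @ bar2.1: E4 above D4
  R3 @ bar2.2: E4 above D4
  R3 @ bar2.3: E4 above D4
  R1 @ bar3.0: D3/D4 P8 -> E3/E4 P8 similar
  R3 @ bar3.0: E4 above D4
  R3 @ bar3.0: D4 above B3
  R4 @ bar3.0: E3/D4 m7 untreated
  R3 @ bar3.1: E4 above D4
  R3 @ bar3.1: D4 above B3
  R3 @ bar3.2: E4 above D4
  R3 @ bar3.2: D4 above B3
  R3 @ bar3.3: E4 above D4
  R3 @ bar3.3: D4 above B3
  R1 @ bar4.0: E3/B3 P5 -> F3/C4 P5 similar
  R2 @ bar4.0: E3/D4 m7 -> F3/C5 P5 similar
  R2 @ bar4.0: D4/B3 m3 -> C5/C4 P8 similar
  R3 @ bar4.0: C5 above C4
  R4 @ bar4.0: F3/B4 TT untreated
  R7 @ bar4.0: D4->C5 leap 10st
  R3 @ bar4.1: C5 above C4
  R3 @ bar4.2: C5 above C4
  R3 @ bar4.3: C5 above C4
  R3 @ bar5.0: F4 above D4
  R8 @ bar5.0: penult P8 not 3rd/6th
  R3 @ bar5.1: F4 above D4
  R3 @ bar5.2: F4 above D4
  R3 @ bar5.3: F4 above D4
  R2 @ bar6.0: B3/F4 TT -> C4/G4 P5 similar
  R3 @ bar6.0: G4 above E4
  R3 @ bar6.1: G4 above E4
  R3 @ bar6.2: G4 above E4
  R3 @ bar6.3: G4 above E4
  R6 @ bar6.3: closes on M3

No (51 violations)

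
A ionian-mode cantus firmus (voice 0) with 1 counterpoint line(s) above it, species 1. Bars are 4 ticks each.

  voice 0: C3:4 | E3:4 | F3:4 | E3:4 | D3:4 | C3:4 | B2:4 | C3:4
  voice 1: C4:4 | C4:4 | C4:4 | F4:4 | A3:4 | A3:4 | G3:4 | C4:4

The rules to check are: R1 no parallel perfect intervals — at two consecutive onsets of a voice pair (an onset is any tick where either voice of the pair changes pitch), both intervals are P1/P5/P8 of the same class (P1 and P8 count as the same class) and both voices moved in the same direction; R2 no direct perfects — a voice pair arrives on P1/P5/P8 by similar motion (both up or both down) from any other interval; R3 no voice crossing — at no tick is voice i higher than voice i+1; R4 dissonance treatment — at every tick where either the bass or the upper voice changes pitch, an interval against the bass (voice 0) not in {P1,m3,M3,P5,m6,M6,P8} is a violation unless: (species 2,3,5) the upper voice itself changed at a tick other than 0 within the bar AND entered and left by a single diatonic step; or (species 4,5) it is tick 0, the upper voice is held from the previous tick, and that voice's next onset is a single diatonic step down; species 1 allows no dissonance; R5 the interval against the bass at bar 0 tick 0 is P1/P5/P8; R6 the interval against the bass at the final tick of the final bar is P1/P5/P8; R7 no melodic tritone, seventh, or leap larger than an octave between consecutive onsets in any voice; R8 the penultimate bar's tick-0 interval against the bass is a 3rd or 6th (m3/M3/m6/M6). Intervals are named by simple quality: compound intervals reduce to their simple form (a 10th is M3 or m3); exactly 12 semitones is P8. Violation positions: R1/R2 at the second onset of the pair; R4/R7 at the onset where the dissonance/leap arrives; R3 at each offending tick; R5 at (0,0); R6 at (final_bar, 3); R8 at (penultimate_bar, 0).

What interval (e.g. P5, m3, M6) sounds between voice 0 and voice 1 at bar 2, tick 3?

P5

voice 0=F3 voice 1=C4 -> P5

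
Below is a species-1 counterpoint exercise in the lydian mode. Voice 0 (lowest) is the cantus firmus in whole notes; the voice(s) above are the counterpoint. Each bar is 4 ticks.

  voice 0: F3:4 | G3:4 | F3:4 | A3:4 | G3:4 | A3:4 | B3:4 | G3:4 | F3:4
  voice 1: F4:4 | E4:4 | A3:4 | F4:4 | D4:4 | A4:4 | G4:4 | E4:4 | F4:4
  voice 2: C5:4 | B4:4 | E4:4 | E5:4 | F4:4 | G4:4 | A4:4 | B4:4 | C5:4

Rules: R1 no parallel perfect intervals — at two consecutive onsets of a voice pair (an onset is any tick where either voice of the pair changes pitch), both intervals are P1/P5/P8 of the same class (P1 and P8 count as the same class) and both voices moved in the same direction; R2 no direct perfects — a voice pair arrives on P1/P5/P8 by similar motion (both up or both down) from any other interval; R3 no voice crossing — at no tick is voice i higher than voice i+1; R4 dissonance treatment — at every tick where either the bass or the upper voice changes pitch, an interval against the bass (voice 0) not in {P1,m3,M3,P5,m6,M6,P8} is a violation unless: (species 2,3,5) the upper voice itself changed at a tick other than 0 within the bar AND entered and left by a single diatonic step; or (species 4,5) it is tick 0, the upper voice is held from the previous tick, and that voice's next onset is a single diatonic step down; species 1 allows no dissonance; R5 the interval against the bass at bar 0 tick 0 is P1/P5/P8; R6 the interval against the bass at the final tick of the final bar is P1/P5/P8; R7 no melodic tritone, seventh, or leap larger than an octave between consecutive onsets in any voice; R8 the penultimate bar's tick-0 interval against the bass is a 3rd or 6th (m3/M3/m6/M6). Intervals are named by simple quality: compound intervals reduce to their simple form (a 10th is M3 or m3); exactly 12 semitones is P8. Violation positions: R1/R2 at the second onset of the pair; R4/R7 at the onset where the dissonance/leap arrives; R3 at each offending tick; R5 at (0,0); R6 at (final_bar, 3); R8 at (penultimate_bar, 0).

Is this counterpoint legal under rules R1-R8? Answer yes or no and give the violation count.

No (15 violations)

bar 0: v0=F3 v1=F4 v2=C5 (P5)
bar 1: v0=G3 v1=E4 v2=B4 (M3)
bar 2: v0=F3 v1=A3 v2=E4 (M7)
bar 3: v0=A3 v1=F4 v2=E5 (P5)
bar 4: v0=G3 v1=D4 v2=F4 (m7)
bar 5: v0=A3 v1=A4 v2=G4 (m7)
bar 6: v0=B3 v1=G4 v2=A4 (m7)
bar 7: v0=G3 v1=E4 v2=B4 (M3)
bar 8: v0=F3 v1=F4 v2=C5 (P5)
  R1 @ bar1.0: F4/C5 P5 -> E4/B4 P5 similar
  R1 @ bar2.0: E4/B4 P5 -> A3/E4 P5 similar
  R4 @ bar2.0: F3/E4 M7 untreated
  R2 @ bar3.0: F3/E4 M7 -> A3/E5 P5 similar
  R2 @ bar4.0: A3/F4 m6 -> G3/D4 P5 similar
  R4 @ bar4.0: G3/F4 m7 untreated
  R7 @ bar4.0: E5->F4 leap 11st
  R2 @ bar5.0: G3/D4 P5 -> A3/A4 P8 similar
  R3 @ bar5.0: A4 above G4
  R4 @ bar5.0: A3/G4 m7 untreated
  R3 @ bar5.1: A4 above G4
  R3 @ bar5.2: A4 above G4
  R3 @ bar5.3: A4 above G4
  R4 @ bar6.0: B3/A4 m7 untreated
  R1 @ bar8.0: E4/B4 P5 -> F4/C5 P5 similar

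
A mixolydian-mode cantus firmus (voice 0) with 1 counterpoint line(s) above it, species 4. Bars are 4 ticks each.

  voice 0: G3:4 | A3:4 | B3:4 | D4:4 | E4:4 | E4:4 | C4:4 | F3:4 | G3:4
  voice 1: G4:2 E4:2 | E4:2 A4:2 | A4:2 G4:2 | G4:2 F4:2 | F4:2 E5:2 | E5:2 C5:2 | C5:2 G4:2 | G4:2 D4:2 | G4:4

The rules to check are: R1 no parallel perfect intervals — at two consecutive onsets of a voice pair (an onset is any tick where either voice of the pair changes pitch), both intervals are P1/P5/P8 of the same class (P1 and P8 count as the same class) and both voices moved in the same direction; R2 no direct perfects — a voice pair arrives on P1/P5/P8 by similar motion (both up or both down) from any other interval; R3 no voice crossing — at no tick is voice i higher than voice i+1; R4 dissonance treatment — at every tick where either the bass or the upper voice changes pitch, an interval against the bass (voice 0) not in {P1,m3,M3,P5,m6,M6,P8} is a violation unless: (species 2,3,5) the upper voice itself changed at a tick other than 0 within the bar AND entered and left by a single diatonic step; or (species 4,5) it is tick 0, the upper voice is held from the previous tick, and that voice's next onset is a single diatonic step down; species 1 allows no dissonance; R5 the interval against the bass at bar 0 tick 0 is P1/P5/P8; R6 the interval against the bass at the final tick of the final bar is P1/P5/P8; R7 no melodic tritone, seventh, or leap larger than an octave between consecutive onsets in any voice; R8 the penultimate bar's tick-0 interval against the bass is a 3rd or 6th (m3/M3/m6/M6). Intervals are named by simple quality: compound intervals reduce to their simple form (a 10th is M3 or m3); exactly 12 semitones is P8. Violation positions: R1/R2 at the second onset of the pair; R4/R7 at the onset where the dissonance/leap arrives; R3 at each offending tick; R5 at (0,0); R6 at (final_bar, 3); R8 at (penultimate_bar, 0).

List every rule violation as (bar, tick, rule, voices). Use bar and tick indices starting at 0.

bar 0: v0=G3 v1=G4 downbeat P8
bar 1: v0=A3 v1=E4 downbeat P5
bar 2: v0=B3 v1=A4 downbeat m7
bar 3: v0=D4 v1=G4 downbeat P4
bar 4: v0=E4 v1=F4 downbeat m2
bar 5: v0=E4 v1=E5 downbeat P8
bar 6: v0=C4 v1=C5 downbeat P8
bar 7: v0=F3 v1=G4 downbeat M2
bar 8: v0=G3 v1=G4 downbeat P8
  -> R4 @ bar 4 tick 0 v(0, 1): E4/F4 m2 untreated
  -> R7 @ bar 4 tick 2 v(1,): F4->E5 leap 11st
  -> R4 @ bar 7 tick 0 v(0, 1): F3/G4 M2 untreated
  -> R8 @ bar 7 tick 0 v(0, 1): penult M2 not 3rd/6th
  -> R2 @ bar 8 tick 0 v(0, 1): F3/D4 M6 -> G3/G4 P8 similar

(4, 0, R4, (0, 1))
(4, 2, R7, (1,))
(7, 0, R4, (0, 1))
(7, 0, R8, (0, 1))
(8, 0, R2, (0, 1))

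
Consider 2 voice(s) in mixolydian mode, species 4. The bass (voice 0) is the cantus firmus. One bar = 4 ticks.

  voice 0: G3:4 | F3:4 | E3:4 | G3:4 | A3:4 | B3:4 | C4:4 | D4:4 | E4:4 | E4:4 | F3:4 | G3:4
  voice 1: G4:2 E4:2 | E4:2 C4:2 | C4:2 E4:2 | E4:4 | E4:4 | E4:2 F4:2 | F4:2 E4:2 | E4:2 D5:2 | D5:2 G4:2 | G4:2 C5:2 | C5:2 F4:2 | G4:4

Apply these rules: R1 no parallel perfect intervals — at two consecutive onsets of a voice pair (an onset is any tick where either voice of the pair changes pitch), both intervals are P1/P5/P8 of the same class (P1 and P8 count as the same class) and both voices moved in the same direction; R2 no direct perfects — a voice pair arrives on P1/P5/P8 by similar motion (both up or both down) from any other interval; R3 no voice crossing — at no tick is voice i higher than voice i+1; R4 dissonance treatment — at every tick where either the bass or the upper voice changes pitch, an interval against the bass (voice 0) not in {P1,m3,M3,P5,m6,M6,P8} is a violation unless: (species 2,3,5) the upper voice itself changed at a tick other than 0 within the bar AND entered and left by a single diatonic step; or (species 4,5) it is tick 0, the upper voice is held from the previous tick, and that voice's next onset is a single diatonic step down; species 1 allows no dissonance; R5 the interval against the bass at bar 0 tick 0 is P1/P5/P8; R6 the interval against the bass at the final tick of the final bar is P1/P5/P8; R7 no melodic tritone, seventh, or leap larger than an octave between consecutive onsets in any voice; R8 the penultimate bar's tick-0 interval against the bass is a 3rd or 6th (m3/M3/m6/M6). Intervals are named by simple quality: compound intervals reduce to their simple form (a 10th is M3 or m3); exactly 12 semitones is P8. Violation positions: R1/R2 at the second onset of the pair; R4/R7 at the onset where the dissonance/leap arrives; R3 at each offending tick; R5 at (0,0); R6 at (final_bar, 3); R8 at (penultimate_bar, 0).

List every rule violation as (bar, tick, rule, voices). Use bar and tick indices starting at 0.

bar 0: v0=G3 v1=G4 downbeat P8
bar 1: v0=F3 v1=E4 downbeat M7
bar 2: v0=E3 v1=C4 downbeat m6
bar 3: v0=G3 v1=E4 downbeat M6
bar 4: v0=A3 v1=E4 downbeat P5
bar 5: v0=B3 v1=E4 downbeat P4
bar 6: v0=C4 v1=F4 downbeat P4
bar 7: v0=D4 v1=E4 downbeat M2
bar 8: v0=E4 v1=D5 downbeat m7
bar 9: v0=E4 v1=G4 downbeat m3
bar 10: v0=F3 v1=C5 downbeat P5
bar 11: v0=G3 v1=G4 downbeat P8
  -> R4 @ bar 1 tick 0 v(0, 1): F3/E4 M7 untreated
  -> R4 @ bar 5 tick 0 v(0, 1): B3/E4 P4 untreated
  -> R4 @ bar 5 tick 2 v(0, 1): B3/F4 TT untreated
  -> R4 @ bar 7 tick 0 v(0, 1): D4/E4 M2 untreated
  -> R7 @ bar 7 tick 2 v(1,): E4->D5 leap 10st
  -> R4 @ bar 8 tick 0 v(0, 1): E4/D5 m7 untreated
  -> R7 @ bar 10 tick 0 v(0,): E4->F3 leap 11st
  -> R8 @ bar 10 tick 0 v(0, 1): penult P5 not 3rd/6th
  -> R1 @ bar 11 tick 0 v(0, 1): F3/F4 P8 -> G3/G4 P8 similar

(1, 0, R4, (0, 1))
(5, 0, R4, (0, 1))
(5, 2, R4, (0, 1))
(7, 0, R4, (0, 1))
(7, 2, R7, (1,))
(8, 0, R4, (0, 1))
(10, 0, R7, (0,))
(10, 0, R8, (0, 1))
(11, 0, R1, (0, 1))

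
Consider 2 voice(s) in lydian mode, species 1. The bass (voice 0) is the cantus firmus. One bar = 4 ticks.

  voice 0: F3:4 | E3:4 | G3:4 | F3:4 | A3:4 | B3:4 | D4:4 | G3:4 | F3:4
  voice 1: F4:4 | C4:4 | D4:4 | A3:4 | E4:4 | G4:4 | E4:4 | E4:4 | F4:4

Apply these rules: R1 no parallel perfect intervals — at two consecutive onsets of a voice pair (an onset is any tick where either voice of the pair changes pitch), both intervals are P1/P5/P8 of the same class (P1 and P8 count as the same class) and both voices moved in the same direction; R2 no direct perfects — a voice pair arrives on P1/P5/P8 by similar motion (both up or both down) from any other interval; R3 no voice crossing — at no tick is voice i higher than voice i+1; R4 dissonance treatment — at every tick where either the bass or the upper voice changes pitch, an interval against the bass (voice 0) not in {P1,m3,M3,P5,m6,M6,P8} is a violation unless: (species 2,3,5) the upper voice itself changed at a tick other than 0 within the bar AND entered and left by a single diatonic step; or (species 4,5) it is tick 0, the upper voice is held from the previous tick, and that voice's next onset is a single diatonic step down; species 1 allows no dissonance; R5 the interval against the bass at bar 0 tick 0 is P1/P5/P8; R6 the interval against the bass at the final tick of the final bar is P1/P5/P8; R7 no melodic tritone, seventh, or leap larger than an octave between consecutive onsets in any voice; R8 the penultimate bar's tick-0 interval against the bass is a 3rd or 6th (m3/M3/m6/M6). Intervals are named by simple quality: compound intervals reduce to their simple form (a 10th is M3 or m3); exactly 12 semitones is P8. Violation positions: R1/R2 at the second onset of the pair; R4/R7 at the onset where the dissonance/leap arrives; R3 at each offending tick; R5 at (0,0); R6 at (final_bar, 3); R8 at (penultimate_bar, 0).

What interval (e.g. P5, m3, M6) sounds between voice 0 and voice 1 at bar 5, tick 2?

m6

voice 0=B3 voice 1=G4 -> m6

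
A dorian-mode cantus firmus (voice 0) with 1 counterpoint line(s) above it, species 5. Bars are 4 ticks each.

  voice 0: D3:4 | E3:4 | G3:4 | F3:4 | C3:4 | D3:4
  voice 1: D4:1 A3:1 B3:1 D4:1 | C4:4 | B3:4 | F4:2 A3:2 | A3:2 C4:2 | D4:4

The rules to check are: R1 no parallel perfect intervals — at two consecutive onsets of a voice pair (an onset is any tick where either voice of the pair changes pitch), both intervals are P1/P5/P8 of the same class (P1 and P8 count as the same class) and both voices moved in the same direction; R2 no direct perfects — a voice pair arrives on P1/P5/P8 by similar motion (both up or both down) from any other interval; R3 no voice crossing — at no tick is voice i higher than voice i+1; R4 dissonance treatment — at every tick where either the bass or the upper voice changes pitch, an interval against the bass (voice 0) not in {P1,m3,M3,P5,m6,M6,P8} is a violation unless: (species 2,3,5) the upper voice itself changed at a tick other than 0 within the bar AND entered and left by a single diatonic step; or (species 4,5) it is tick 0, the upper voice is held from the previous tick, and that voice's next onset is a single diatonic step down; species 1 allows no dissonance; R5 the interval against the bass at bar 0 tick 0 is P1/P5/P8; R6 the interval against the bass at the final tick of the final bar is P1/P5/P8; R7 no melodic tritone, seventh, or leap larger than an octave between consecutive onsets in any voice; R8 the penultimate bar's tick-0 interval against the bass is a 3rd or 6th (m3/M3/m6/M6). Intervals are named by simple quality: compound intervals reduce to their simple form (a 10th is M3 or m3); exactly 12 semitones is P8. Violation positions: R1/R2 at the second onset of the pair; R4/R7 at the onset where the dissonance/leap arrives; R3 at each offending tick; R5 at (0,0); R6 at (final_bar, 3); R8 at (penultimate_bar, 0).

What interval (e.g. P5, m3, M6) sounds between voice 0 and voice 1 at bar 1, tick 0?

m6

voice 0=E3 voice 1=C4 -> m6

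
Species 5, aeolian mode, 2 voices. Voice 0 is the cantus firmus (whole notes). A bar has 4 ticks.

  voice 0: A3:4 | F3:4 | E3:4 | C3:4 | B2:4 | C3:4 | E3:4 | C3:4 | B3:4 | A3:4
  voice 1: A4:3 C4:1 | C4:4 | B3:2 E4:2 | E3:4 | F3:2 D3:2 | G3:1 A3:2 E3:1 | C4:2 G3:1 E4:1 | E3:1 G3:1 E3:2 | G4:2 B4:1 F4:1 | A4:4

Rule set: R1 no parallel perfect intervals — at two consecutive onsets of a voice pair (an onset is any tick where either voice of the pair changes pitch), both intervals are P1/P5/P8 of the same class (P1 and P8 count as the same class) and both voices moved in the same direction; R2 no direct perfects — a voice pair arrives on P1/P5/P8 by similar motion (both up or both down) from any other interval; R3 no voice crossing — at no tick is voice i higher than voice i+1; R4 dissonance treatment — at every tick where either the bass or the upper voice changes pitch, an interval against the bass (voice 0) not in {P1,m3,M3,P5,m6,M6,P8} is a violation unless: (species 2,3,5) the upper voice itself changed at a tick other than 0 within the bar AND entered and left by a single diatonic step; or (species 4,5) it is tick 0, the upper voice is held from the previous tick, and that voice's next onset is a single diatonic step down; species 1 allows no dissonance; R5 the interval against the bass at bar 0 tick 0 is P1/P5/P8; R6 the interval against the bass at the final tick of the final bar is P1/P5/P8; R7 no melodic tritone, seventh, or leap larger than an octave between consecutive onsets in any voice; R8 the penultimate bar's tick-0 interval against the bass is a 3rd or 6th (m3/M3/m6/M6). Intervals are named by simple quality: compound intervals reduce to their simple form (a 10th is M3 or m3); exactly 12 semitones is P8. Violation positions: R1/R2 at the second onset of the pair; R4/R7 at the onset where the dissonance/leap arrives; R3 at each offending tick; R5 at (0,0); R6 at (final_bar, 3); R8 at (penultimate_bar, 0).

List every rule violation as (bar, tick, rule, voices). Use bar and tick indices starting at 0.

(2, 0, R1, (0, 1))
(4, 0, R4, (0, 1))
(5, 0, R2, (0, 1))
(8, 0, R7, (0,))
(8, 0, R7, (1,))
(8, 3, R4, (0, 1))
(8, 3, R7, (1,))

bar 0: v0=A3 v1=A4 downbeat P8
bar 1: v0=F3 v1=C4 downbeat P5
bar 2: v0=E3 v1=B3 downbeat P5
bar 3: v0=C3 v1=E3 downbeat M3
bar 4: v0=B2 v1=F3 downbeat TT
bar 5: v0=C3 v1=G3 downbeat P5
bar 6: v0=E3 v1=C4 downbeat m6
bar 7: v0=C3 v1=E3 downbeat M3
bar 8: v0=B3 v1=G4 downbeat m6
bar 9: v0=A3 v1=A4 downbeat P8
  -> R1 @ bar 2 tick 0 v(0, 1): F3/C4 P5 -> E3/B3 P5 similar
  -> R4 @ bar 4 tick 0 v(0, 1): B2/F3 TT untreated
  -> R2 @ bar 5 tick 0 v(0, 1): B2/D3 m3 -> C3/G3 P5 similar
  -> R7 @ bar 8 tick 0 v(0,): C3->B3 leap 11st
  -> R7 @ bar 8 tick 0 v(1,): E3->G4 leap 15st
  -> R4 @ bar 8 tick 3 v(0, 1): B3/F4 TT untreated
  -> R7 @ bar 8 tick 3 v(1,): B4->F4 leap 6st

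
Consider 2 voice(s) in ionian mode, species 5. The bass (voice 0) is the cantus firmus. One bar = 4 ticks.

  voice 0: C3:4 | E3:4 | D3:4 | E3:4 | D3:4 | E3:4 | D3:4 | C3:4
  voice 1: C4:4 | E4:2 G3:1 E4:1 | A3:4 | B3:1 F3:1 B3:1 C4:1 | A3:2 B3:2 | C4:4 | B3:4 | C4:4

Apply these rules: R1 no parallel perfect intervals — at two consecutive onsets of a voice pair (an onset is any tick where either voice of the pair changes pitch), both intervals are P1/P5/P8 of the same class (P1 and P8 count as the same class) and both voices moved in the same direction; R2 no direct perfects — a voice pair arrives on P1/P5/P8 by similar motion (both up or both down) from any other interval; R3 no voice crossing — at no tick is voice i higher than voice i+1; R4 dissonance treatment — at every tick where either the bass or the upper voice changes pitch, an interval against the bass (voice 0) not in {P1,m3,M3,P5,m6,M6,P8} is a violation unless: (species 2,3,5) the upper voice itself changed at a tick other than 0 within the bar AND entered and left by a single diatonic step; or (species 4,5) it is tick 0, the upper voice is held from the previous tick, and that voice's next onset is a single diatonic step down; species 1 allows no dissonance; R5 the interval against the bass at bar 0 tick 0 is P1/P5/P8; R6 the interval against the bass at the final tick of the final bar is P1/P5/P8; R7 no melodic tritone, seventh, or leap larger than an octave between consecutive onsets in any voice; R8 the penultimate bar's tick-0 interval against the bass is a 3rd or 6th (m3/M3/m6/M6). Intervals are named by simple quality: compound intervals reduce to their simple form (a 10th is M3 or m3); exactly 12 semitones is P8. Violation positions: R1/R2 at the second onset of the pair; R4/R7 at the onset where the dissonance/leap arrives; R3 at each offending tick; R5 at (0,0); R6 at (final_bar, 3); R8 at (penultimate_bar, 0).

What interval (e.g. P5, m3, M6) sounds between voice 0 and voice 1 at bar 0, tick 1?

voice 0=C3 voice 1=C4 -> P8

P8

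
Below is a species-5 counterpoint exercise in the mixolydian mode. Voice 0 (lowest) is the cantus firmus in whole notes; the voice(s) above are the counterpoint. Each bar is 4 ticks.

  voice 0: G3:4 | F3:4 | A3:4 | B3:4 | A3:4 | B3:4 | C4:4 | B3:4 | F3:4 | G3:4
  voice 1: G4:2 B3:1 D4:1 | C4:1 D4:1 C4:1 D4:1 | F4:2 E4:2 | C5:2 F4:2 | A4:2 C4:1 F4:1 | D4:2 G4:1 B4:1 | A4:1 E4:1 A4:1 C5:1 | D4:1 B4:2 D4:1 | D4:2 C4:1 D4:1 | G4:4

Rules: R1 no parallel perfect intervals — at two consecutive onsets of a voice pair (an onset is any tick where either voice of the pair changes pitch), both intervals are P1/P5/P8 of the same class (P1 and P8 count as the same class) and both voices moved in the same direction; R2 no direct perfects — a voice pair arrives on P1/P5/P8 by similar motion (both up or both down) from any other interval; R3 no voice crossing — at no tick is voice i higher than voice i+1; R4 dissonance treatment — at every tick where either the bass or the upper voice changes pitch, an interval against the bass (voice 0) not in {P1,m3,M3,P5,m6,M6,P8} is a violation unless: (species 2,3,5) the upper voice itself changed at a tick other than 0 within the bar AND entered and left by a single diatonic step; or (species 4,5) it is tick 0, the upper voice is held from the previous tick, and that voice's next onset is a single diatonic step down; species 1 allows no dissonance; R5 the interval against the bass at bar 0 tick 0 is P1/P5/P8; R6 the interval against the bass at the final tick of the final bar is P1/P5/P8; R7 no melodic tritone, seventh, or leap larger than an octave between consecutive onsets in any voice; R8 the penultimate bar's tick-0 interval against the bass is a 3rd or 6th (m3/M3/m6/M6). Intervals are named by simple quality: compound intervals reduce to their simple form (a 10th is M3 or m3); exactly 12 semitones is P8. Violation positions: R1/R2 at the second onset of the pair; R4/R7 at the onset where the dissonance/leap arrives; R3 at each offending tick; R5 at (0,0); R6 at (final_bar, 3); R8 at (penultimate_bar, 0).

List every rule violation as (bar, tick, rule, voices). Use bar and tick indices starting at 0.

bar 0: v0=G3 v1=G4 downbeat P8
bar 1: v0=F3 v1=C4 downbeat P5
bar 2: v0=A3 v1=F4 downbeat m6
bar 3: v0=B3 v1=C5 downbeat m2
bar 4: v0=A3 v1=A4 downbeat P8
bar 5: v0=B3 v1=D4 downbeat m3
bar 6: v0=C4 v1=A4 downbeat M6
bar 7: v0=B3 v1=D4 downbeat m3
bar 8: v0=F3 v1=D4 downbeat M6
bar 9: v0=G3 v1=G4 downbeat P8
  -> R1 @ bar 1 tick 0 v(0, 1): G3/D4 P5 -> F3/C4 P5 similar
  -> R4 @ bar 3 tick 0 v(0, 1): B3/C5 m2 untreated
  -> R4 @ bar 3 tick 2 v(0, 1): B3/F4 TT untreated
  -> R7 @ bar 7 tick 0 v(1,): C5->D4 leap 10st
  -> R7 @ bar 8 tick 0 v(0,): B3->F3 leap 6st
  -> R2 @ bar 9 tick 0 v(0, 1): F3/D4 M6 -> G3/G4 P8 similar

(1, 0, R1, (0, 1))
(3, 0, R4, (0, 1))
(3, 2, R4, (0, 1))
(7, 0, R7, (1,))
(8, 0, R7, (0,))
(9, 0, R2, (0, 1))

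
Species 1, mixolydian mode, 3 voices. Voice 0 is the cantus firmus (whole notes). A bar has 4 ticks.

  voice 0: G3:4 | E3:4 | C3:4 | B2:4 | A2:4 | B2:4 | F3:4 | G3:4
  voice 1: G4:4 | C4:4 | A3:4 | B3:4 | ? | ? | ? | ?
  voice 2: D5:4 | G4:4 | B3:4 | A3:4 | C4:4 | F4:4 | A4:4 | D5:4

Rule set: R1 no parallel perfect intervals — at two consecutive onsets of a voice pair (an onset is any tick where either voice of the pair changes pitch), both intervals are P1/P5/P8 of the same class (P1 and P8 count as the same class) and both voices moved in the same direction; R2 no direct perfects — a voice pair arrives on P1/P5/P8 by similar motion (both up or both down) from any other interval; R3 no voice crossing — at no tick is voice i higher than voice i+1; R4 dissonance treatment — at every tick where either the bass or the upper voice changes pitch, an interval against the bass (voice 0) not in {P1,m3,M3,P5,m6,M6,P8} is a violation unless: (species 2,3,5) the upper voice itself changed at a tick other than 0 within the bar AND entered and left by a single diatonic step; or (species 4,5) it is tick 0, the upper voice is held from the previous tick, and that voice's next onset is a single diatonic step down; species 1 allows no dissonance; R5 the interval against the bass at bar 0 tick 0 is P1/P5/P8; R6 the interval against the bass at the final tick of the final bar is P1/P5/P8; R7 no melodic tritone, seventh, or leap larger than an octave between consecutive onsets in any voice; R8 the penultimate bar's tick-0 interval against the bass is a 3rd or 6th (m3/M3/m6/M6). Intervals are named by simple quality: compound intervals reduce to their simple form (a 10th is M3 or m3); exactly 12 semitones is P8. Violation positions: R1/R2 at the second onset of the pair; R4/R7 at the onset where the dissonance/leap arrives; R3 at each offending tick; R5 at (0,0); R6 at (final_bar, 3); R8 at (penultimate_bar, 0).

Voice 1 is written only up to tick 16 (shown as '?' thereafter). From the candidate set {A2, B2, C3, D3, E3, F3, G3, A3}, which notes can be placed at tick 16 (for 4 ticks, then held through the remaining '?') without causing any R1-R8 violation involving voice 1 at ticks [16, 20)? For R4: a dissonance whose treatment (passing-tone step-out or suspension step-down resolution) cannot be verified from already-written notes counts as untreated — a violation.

{}

A2: violates R1,R7
B2: violates R4
C3: violates R7
D3: violates R4
E3: violates R2
F3: violates R7
G3: violates R4
A3: violates R1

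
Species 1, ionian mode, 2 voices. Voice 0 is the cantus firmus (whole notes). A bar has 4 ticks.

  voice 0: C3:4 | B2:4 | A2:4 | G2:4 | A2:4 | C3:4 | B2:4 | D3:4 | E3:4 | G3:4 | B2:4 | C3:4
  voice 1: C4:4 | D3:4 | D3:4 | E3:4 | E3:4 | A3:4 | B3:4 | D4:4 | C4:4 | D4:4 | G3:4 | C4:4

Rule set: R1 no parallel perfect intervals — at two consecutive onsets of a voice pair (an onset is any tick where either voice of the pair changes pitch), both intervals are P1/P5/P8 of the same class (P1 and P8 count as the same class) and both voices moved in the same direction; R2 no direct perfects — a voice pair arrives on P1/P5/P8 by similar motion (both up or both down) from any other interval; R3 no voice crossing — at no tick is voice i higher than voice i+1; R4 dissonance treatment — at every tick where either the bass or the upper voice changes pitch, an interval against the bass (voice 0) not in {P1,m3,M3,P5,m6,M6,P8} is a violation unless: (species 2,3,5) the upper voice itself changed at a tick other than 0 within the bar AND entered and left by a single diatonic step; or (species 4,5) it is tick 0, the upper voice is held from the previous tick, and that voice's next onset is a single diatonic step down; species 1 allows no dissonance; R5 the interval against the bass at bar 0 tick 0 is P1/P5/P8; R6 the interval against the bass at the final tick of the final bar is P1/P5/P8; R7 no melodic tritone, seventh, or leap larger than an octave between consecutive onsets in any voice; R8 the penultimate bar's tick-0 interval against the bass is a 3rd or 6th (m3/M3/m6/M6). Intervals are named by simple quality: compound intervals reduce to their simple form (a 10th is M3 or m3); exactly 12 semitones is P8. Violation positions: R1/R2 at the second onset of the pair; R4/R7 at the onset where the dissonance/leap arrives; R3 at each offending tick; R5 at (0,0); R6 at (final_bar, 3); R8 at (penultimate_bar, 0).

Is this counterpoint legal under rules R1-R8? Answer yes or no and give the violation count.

bar 0: v0=C3 v1=C4 (P8)
bar 1: v0=B2 v1=D3 (m3)
bar 2: v0=A2 v1=D3 (P4)
bar 3: v0=G2 v1=E3 (M6)
bar 4: v0=A2 v1=E3 (P5)
bar 5: v0=C3 v1=A3 (M6)
bar 6: v0=B2 v1=B3 (P8)
bar 7: v0=D3 v1=D4 (P8)
bar 8: v0=E3 v1=C4 (m6)
bar 9: v0=G3 v1=D4 (P5)
bar 10: v0=B2 v1=G3 (m6)
bar 11: v0=C3 v1=C4 (P8)
  R7 @ bar1.0: C4->D3 leap 10st
  R4 @ bar2.0: A2/D3 P4 untreated
  R1 @ bar7.0: B2/B3 P8 -> D3/D4 P8 similar
  R2 @ bar9.0: E3/C4 m6 -> G3/D4 P5 similar
  R2 @ bar11.0: B2/G3 m6 -> C3/C4 P8 similar

No (5 violations)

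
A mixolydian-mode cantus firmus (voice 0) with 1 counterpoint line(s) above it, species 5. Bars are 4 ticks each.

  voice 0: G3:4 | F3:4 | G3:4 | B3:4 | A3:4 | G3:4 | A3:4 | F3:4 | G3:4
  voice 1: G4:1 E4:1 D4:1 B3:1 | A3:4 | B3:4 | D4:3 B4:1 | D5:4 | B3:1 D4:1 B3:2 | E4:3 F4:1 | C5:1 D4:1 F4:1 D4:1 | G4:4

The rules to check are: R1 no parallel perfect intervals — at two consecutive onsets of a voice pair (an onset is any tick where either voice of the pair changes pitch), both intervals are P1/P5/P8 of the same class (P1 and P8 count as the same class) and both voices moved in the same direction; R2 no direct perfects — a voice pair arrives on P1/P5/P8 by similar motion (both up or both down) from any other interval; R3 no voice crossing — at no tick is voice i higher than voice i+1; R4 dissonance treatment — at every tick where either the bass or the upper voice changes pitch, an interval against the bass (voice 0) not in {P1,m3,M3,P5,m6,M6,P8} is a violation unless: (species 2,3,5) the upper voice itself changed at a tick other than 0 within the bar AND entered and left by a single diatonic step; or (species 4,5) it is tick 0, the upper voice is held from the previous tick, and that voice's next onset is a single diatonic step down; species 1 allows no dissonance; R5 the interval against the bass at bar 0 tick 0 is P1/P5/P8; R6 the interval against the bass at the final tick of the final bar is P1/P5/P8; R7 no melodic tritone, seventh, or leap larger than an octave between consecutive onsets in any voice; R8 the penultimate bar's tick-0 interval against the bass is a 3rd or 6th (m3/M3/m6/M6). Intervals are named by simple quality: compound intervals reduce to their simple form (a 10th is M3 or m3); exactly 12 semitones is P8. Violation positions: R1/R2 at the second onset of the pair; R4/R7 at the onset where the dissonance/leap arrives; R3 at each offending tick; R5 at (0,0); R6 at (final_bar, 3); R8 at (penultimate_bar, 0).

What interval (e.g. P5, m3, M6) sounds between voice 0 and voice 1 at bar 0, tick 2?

voice 0=G3 voice 1=D4 -> P5

P5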